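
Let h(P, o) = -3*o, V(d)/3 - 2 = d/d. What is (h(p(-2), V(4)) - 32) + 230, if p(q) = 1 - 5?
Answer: 171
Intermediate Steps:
V(d) = 9 (V(d) = 6 + 3*(d/d) = 6 + 3*1 = 6 + 3 = 9)
p(q) = -4
(h(p(-2), V(4)) - 32) + 230 = (-3*9 - 32) + 230 = (-27 - 32) + 230 = -59 + 230 = 171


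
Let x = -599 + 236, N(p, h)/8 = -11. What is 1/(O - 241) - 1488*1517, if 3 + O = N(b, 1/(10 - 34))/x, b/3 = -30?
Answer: -18157689057/8044 ≈ -2.2573e+6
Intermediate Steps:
b = -90 (b = 3*(-30) = -90)
N(p, h) = -88 (N(p, h) = 8*(-11) = -88)
x = -363
O = -91/33 (O = -3 - 88/(-363) = -3 - 88*(-1/363) = -3 + 8/33 = -91/33 ≈ -2.7576)
1/(O - 241) - 1488*1517 = 1/(-91/33 - 241) - 1488*1517 = 1/(-8044/33) - 2257296 = -33/8044 - 2257296 = -18157689057/8044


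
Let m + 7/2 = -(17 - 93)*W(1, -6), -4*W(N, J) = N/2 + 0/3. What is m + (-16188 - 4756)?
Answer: -20957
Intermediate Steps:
W(N, J) = -N/8 (W(N, J) = -(N/2 + 0/3)/4 = -(N*(1/2) + 0*(1/3))/4 = -(N/2 + 0)/4 = -N/8)
m = -13 (m = -7/2 - (17 - 93)*(-1/8*1) = -7/2 - (-76)*(-1)/8 = -7/2 - 1*19/2 = -7/2 - 19/2 = -13)
m + (-16188 - 4756) = -13 + (-16188 - 4756) = -13 - 20944 = -20957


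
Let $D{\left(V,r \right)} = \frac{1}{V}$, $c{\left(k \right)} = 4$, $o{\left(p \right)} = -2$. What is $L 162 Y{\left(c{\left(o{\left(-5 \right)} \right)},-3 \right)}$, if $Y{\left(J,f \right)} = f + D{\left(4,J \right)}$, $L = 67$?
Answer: $- \frac{59697}{2} \approx -29849.0$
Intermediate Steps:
$Y{\left(J,f \right)} = \frac{1}{4} + f$ ($Y{\left(J,f \right)} = f + \frac{1}{4} = \frac{1}{4} + f$)
$L 162 Y{\left(c{\left(o{\left(-5 \right)} \right)},-3 \right)} = 67 \cdot 162 \left(\frac{1}{4} - 3\right) = 10854 \left(- \frac{11}{4}\right) = - \frac{59697}{2}$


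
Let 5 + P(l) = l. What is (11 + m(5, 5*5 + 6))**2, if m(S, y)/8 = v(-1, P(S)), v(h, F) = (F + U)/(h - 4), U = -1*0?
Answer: 121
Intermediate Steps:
U = 0
P(l) = -5 + l
v(h, F) = F/(-4 + h) (v(h, F) = (F + 0)/(h - 4) = F/(-4 + h))
m(S, y) = 8 - 8*S/5 (m(S, y) = 8*((-5 + S)/(-4 - 1)) = 8*((-5 + S)/(-5)) = 8*((-5 + S)*(-1/5)) = 8*(1 - S/5) = 8 - 8*S/5)
(11 + m(5, 5*5 + 6))**2 = (11 + (8 - 8/5*5))**2 = (11 + (8 - 8))**2 = (11 + 0)**2 = 11**2 = 121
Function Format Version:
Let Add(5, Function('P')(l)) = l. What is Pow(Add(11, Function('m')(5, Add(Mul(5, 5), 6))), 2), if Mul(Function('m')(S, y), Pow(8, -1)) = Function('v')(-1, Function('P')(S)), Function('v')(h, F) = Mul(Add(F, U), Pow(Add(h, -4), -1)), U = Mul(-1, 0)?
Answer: 121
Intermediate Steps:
U = 0
Function('P')(l) = Add(-5, l)
Function('v')(h, F) = Mul(F, Pow(Add(-4, h), -1)) (Function('v')(h, F) = Mul(Add(F, 0), Pow(Add(h, -4), -1)) = Mul(F, Pow(Add(-4, h), -1)))
Function('m')(S, y) = Add(8, Mul(Rational(-8, 5), S)) (Function('m')(S, y) = Mul(8, Mul(Add(-5, S), Pow(Add(-4, -1), -1))) = Mul(8, Mul(Add(-5, S), Pow(-5, -1))) = Mul(8, Mul(Add(-5, S), Rational(-1, 5))) = Mul(8, Add(1, Mul(Rational(-1, 5), S))) = Add(8, Mul(Rational(-8, 5), S)))
Pow(Add(11, Function('m')(5, Add(Mul(5, 5), 6))), 2) = Pow(Add(11, Add(8, Mul(Rational(-8, 5), 5))), 2) = Pow(Add(11, Add(8, -8)), 2) = Pow(Add(11, 0), 2) = Pow(11, 2) = 121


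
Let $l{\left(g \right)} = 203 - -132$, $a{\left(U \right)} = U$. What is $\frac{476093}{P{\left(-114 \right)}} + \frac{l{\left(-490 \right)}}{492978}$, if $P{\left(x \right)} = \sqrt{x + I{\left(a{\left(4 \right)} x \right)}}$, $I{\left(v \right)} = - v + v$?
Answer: $\frac{335}{492978} - \frac{476093 i \sqrt{114}}{114} \approx 0.00067954 - 44590.0 i$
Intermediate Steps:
$I{\left(v \right)} = 0$
$l{\left(g \right)} = 335$ ($l{\left(g \right)} = 203 + 132 = 335$)
$P{\left(x \right)} = \sqrt{x}$ ($P{\left(x \right)} = \sqrt{x + 0} = \sqrt{x}$)
$\frac{476093}{P{\left(-114 \right)}} + \frac{l{\left(-490 \right)}}{492978} = \frac{476093}{\sqrt{-114}} + \frac{335}{492978} = \frac{476093}{i \sqrt{114}} + 335 \cdot \frac{1}{492978} = 476093 \left(- \frac{i \sqrt{114}}{114}\right) + \frac{335}{492978} = - \frac{476093 i \sqrt{114}}{114} + \frac{335}{492978} = \frac{335}{492978} - \frac{476093 i \sqrt{114}}{114}$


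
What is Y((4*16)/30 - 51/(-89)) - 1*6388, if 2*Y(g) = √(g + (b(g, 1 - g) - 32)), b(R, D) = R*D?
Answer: -6388 + 19*I*√167419/2670 ≈ -6388.0 + 2.9117*I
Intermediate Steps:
b(R, D) = D*R
Y(g) = √(-32 + g + g*(1 - g))/2 (Y(g) = √(g + ((1 - g)*g - 32))/2 = √(g + (g*(1 - g) - 32))/2 = √(g + (-32 + g*(1 - g)))/2 = √(-32 + g + g*(1 - g))/2)
Y((4*16)/30 - 51/(-89)) - 1*6388 = √(-32 + ((4*16)/30 - 51/(-89)) - ((4*16)/30 - 51/(-89))*(-1 + ((4*16)/30 - 51/(-89))))/2 - 1*6388 = √(-32 + (64*(1/30) - 51*(-1/89)) - (64*(1/30) - 51*(-1/89))*(-1 + (64*(1/30) - 51*(-1/89))))/2 - 6388 = √(-32 + (32/15 + 51/89) - (32/15 + 51/89)*(-1 + (32/15 + 51/89)))/2 - 6388 = √(-32 + 3613/1335 - 1*3613/1335*(-1 + 3613/1335))/2 - 6388 = √(-32 + 3613/1335 - 1*3613/1335*2278/1335)/2 - 6388 = √(-32 + 3613/1335 - 8230414/1782225)/2 - 6388 = √(-60438259/1782225)/2 - 6388 = (19*I*√167419/1335)/2 - 6388 = 19*I*√167419/2670 - 6388 = -6388 + 19*I*√167419/2670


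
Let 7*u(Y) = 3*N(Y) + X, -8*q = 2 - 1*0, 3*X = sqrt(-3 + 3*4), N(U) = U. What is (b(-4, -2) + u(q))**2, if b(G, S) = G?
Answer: 12321/784 ≈ 15.716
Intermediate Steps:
X = 1 (X = sqrt(-3 + 3*4)/3 = sqrt(-3 + 12)/3 = sqrt(9)/3 = (1/3)*3 = 1)
q = -1/4 (q = -(2 - 1*0)/8 = -(2 + 0)/8 = -1/8*2 = -1/4 ≈ -0.25000)
u(Y) = 1/7 + 3*Y/7 (u(Y) = (3*Y + 1)/7 = (1 + 3*Y)/7 = 1/7 + 3*Y/7)
(b(-4, -2) + u(q))**2 = (-4 + (1/7 + (3/7)*(-1/4)))**2 = (-4 + (1/7 - 3/28))**2 = (-4 + 1/28)**2 = (-111/28)**2 = 12321/784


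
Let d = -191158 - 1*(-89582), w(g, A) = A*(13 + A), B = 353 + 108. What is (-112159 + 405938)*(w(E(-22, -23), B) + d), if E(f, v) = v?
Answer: 34353928702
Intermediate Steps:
B = 461
d = -101576 (d = -191158 + 89582 = -101576)
(-112159 + 405938)*(w(E(-22, -23), B) + d) = (-112159 + 405938)*(461*(13 + 461) - 101576) = 293779*(461*474 - 101576) = 293779*(218514 - 101576) = 293779*116938 = 34353928702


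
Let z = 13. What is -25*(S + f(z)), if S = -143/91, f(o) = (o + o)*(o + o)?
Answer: -118025/7 ≈ -16861.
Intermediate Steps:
f(o) = 4*o² (f(o) = (2*o)*(2*o) = 4*o²)
S = -11/7 (S = -143*1/91 = -11/7 ≈ -1.5714)
-25*(S + f(z)) = -25*(-11/7 + 4*13²) = -25*(-11/7 + 4*169) = -25*(-11/7 + 676) = -25*4721/7 = -118025/7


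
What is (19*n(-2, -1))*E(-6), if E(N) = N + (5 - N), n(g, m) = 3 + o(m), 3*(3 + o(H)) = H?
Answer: -95/3 ≈ -31.667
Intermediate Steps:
o(H) = -3 + H/3
n(g, m) = m/3 (n(g, m) = 3 + (-3 + m/3) = m/3)
E(N) = 5
(19*n(-2, -1))*E(-6) = (19*((⅓)*(-1)))*5 = (19*(-⅓))*5 = -19/3*5 = -95/3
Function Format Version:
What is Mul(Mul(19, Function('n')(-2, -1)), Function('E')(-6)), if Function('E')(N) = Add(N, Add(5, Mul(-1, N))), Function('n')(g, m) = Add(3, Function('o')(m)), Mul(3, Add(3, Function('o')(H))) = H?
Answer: Rational(-95, 3) ≈ -31.667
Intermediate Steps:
Function('o')(H) = Add(-3, Mul(Rational(1, 3), H))
Function('n')(g, m) = Mul(Rational(1, 3), m) (Function('n')(g, m) = Add(3, Add(-3, Mul(Rational(1, 3), m))) = Mul(Rational(1, 3), m))
Function('E')(N) = 5
Mul(Mul(19, Function('n')(-2, -1)), Function('E')(-6)) = Mul(Mul(19, Mul(Rational(1, 3), -1)), 5) = Mul(Mul(19, Rational(-1, 3)), 5) = Mul(Rational(-19, 3), 5) = Rational(-95, 3)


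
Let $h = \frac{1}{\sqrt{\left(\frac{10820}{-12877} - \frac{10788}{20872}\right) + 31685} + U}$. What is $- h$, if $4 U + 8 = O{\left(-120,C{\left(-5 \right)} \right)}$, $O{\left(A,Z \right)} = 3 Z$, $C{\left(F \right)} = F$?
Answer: $- \frac{4 \sqrt{67192186}}{- 23 \sqrt{67192186} + 12 \sqrt{236543691709}} \approx -0.0058056$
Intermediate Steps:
$U = - \frac{23}{4}$ ($U = -2 + \frac{3 \left(-5\right)}{4} = -2 + \frac{1}{4} \left(-15\right) = -2 - \frac{15}{4} = - \frac{23}{4} \approx -5.75$)
$h = \frac{1}{- \frac{23}{4} + \frac{3 \sqrt{15893887730437785874}}{67192186}}$ ($h = \frac{1}{\sqrt{\left(\frac{10820}{-12877} - \frac{10788}{20872}\right) + 31685} - \frac{23}{4}} = \frac{1}{\sqrt{\left(10820 \left(- \frac{1}{12877}\right) - \frac{2697}{5218}\right) + 31685} - \frac{23}{4}} = \frac{1}{\sqrt{\left(- \frac{10820}{12877} - \frac{2697}{5218}\right) + 31685} - \frac{23}{4}} = \frac{1}{\sqrt{- \frac{91188029}{67192186} + 31685} - \frac{23}{4}} = \frac{1}{\sqrt{\frac{2128893225381}{67192186}} - \frac{23}{4}} = \frac{1}{\frac{3 \sqrt{15893887730437785874}}{67192186} - \frac{23}{4}} = \frac{1}{- \frac{23}{4} + \frac{3 \sqrt{15893887730437785874}}{67192186}} \approx 0.0058056$)
$- h = - \frac{4 \sqrt{67192186}}{- 23 \sqrt{67192186} + 12 \sqrt{236543691709}}$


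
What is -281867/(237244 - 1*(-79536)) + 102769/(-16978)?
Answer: -18670350873/2689145420 ≈ -6.9429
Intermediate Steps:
-281867/(237244 - 1*(-79536)) + 102769/(-16978) = -281867/(237244 + 79536) + 102769*(-1/16978) = -281867/316780 - 102769/16978 = -18670350873/2689145420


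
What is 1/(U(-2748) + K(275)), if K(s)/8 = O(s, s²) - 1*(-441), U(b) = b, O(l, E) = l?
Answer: 1/2980 ≈ 0.00033557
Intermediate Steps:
K(s) = 3528 + 8*s (K(s) = 8*(s - 1*(-441)) = 8*(s + 441) = 8*(441 + s) = 3528 + 8*s)
1/(U(-2748) + K(275)) = 1/(-2748 + (3528 + 8*275)) = 1/(-2748 + (3528 + 2200)) = 1/(-2748 + 5728) = 1/2980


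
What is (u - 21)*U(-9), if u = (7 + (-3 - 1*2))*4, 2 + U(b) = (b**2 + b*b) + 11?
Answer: -2223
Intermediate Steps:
U(b) = 9 + 2*b**2 (U(b) = -2 + ((b**2 + b*b) + 11) = -2 + ((b**2 + b**2) + 11) = -2 + (2*b**2 + 11) = -2 + (11 + 2*b**2) = 9 + 2*b**2)
u = 8 (u = (7 + (-3 - 2))*4 = (7 - 5)*4 = 2*4 = 8)
(u - 21)*U(-9) = (8 - 21)*(9 + 2*(-9)**2) = -13*(9 + 2*81) = -13*(9 + 162) = -13*171 = -2223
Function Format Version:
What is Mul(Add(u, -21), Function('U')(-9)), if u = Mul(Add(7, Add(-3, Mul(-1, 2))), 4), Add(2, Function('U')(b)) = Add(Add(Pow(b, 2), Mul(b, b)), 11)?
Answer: -2223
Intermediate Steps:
Function('U')(b) = Add(9, Mul(2, Pow(b, 2))) (Function('U')(b) = Add(-2, Add(Add(Pow(b, 2), Mul(b, b)), 11)) = Add(-2, Add(Add(Pow(b, 2), Pow(b, 2)), 11)) = Add(-2, Add(Mul(2, Pow(b, 2)), 11)) = Add(-2, Add(11, Mul(2, Pow(b, 2)))) = Add(9, Mul(2, Pow(b, 2))))
u = 8 (u = Mul(Add(7, Add(-3, -2)), 4) = Mul(Add(7, -5), 4) = Mul(2, 4) = 8)
Mul(Add(u, -21), Function('U')(-9)) = Mul(Add(8, -21), Add(9, Mul(2, Pow(-9, 2)))) = Mul(-13, Add(9, Mul(2, 81))) = Mul(-13, Add(9, 162)) = Mul(-13, 171) = -2223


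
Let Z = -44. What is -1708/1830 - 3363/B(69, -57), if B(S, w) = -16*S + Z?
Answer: 34373/17220 ≈ 1.9961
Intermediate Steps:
B(S, w) = -44 - 16*S (B(S, w) = -16*S - 44 = -44 - 16*S)
-1708/1830 - 3363/B(69, -57) = -1708/1830 - 3363/(-44 - 16*69) = -1708*1/1830 - 3363/(-44 - 1104) = -14/15 - 3363/(-1148) = -14/15 - 3363*(-1/1148) = -14/15 + 3363/1148 = 34373/17220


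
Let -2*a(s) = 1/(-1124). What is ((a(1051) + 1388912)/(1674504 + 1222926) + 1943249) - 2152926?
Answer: -455237265537701/2171140880 ≈ -2.0968e+5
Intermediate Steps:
a(s) = 1/2248 (a(s) = -½/(-1124) = -½*(-1/1124) = 1/2248)
((a(1051) + 1388912)/(1674504 + 1222926) + 1943249) - 2152926 = ((1/2248 + 1388912)/(1674504 + 1222926) + 1943249) - 2152926 = ((3122274177/2248)/2897430 + 1943249) - 2152926 = ((3122274177/2248)*(1/2897430) + 1943249) - 2152926 = (1040758059/2171140880 + 1943249) - 2152926 = 4219068384677179/2171140880 - 2152926 = -455237265537701/2171140880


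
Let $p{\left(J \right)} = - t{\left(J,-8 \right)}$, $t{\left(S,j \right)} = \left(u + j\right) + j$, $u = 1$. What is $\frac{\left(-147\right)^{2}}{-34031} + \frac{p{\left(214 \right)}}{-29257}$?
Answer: $- \frac{632724978}{995644967} \approx -0.63549$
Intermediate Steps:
$t{\left(S,j \right)} = 1 + 2 j$ ($t{\left(S,j \right)} = \left(1 + j\right) + j = 1 + 2 j$)
$p{\left(J \right)} = 15$ ($p{\left(J \right)} = - (1 + 2 \left(-8\right)) = - (1 - 16) = \left(-1\right) \left(-15\right) = 15$)
$\frac{\left(-147\right)^{2}}{-34031} + \frac{p{\left(214 \right)}}{-29257} = \frac{\left(-147\right)^{2}}{-34031} + \frac{15}{-29257} = 21609 \left(- \frac{1}{34031}\right) + 15 \left(- \frac{1}{29257}\right) = - \frac{21609}{34031} - \frac{15}{29257} = - \frac{632724978}{995644967}$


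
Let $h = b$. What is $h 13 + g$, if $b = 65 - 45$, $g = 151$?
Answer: $411$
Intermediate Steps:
$b = 20$ ($b = 65 - 45 = 20$)
$h = 20$
$h 13 + g = 20 \cdot 13 + 151 = 260 + 151 = 411$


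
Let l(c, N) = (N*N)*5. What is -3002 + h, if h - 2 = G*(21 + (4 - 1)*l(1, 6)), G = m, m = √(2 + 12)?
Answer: -3000 + 561*√14 ≈ -900.93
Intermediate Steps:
l(c, N) = 5*N² (l(c, N) = N²*5 = 5*N²)
m = √14 ≈ 3.7417
G = √14 ≈ 3.7417
h = 2 + 561*√14 (h = 2 + √14*(21 + (4 - 1)*(5*6²)) = 2 + √14*(21 + 3*(5*36)) = 2 + √14*(21 + 3*180) = 2 + √14*(21 + 540) = 2 + √14*561 = 2 + 561*√14 ≈ 2101.1)
-3002 + h = -3002 + (2 + 561*√14) = -3000 + 561*√14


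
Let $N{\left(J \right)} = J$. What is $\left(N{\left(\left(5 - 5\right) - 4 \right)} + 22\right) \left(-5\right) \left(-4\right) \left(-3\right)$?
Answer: $-1080$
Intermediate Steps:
$\left(N{\left(\left(5 - 5\right) - 4 \right)} + 22\right) \left(-5\right) \left(-4\right) \left(-3\right) = \left(\left(\left(5 - 5\right) - 4\right) + 22\right) \left(-5\right) \left(-4\right) \left(-3\right) = \left(\left(0 - 4\right) + 22\right) 20 \left(-3\right) = \left(-4 + 22\right) \left(-60\right) = 18 \left(-60\right) = -1080$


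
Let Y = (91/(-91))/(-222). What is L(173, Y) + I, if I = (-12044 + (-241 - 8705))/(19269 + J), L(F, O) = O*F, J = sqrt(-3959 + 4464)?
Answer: -6388865933/20606809008 + 10495*sqrt(505)/185646928 ≈ -0.30877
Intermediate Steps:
J = sqrt(505) ≈ 22.472
Y = 1/222 (Y = (91*(-1/91))*(-1/222) = -1*(-1/222) = 1/222 ≈ 0.0045045)
L(F, O) = F*O
I = -20990/(19269 + sqrt(505)) (I = (-12044 + (-241 - 8705))/(19269 + sqrt(505)) = (-12044 - 8946)/(19269 + sqrt(505)) = -20990/(19269 + sqrt(505)) ≈ -1.0880)
L(173, Y) + I = 173*(1/222) + (-202228155/185646928 + 10495*sqrt(505)/185646928) = 173/222 + (-202228155/185646928 + 10495*sqrt(505)/185646928) = -6388865933/20606809008 + 10495*sqrt(505)/185646928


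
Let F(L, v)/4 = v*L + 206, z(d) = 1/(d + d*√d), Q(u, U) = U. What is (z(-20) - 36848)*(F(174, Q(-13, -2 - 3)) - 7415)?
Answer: 51953472477/140 - 3357*I*√5/70 ≈ 3.711e+8 - 107.24*I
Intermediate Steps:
z(d) = 1/(d + d^(3/2))
F(L, v) = 824 + 4*L*v (F(L, v) = 4*(v*L + 206) = 4*(L*v + 206) = 4*(206 + L*v) = 824 + 4*L*v)
(z(-20) - 36848)*(F(174, Q(-13, -2 - 3)) - 7415) = (1/(-20 + (-20)^(3/2)) - 36848)*((824 + 4*174*(-2 - 3)) - 7415) = (1/(-20 - 40*I*√5) - 36848)*((824 + 4*174*(-5)) - 7415) = (-36848 + 1/(-20 - 40*I*√5))*((824 - 3480) - 7415) = (-36848 + 1/(-20 - 40*I*√5))*(-2656 - 7415) = (-36848 + 1/(-20 - 40*I*√5))*(-10071) = 371096208 - 10071/(-20 - 40*I*√5)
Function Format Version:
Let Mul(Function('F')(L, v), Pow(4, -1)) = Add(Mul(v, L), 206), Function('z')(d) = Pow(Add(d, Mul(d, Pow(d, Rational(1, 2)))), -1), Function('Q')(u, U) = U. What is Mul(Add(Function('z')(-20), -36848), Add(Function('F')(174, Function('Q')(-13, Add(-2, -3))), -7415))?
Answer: Add(Rational(51953472477, 140), Mul(Rational(-3357, 70), I, Pow(5, Rational(1, 2)))) ≈ Add(3.7110e+8, Mul(-107.24, I))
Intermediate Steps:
Function('z')(d) = Pow(Add(d, Pow(d, Rational(3, 2))), -1)
Function('F')(L, v) = Add(824, Mul(4, L, v)) (Function('F')(L, v) = Mul(4, Add(Mul(v, L), 206)) = Mul(4, Add(Mul(L, v), 206)) = Mul(4, Add(206, Mul(L, v))) = Add(824, Mul(4, L, v)))
Mul(Add(Function('z')(-20), -36848), Add(Function('F')(174, Function('Q')(-13, Add(-2, -3))), -7415)) = Mul(Add(Pow(Add(-20, Pow(-20, Rational(3, 2))), -1), -36848), Add(Add(824, Mul(4, 174, Add(-2, -3))), -7415)) = Mul(Add(Pow(Add(-20, Mul(-40, I, Pow(5, Rational(1, 2)))), -1), -36848), Add(Add(824, Mul(4, 174, -5)), -7415)) = Mul(Add(-36848, Pow(Add(-20, Mul(-40, I, Pow(5, Rational(1, 2)))), -1)), Add(Add(824, -3480), -7415)) = Mul(Add(-36848, Pow(Add(-20, Mul(-40, I, Pow(5, Rational(1, 2)))), -1)), Add(-2656, -7415)) = Mul(Add(-36848, Pow(Add(-20, Mul(-40, I, Pow(5, Rational(1, 2)))), -1)), -10071) = Add(371096208, Mul(-10071, Pow(Add(-20, Mul(-40, I, Pow(5, Rational(1, 2)))), -1)))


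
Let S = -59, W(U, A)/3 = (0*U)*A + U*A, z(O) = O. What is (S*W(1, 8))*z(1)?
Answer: -1416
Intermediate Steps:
W(U, A) = 3*A*U (W(U, A) = 3*((0*U)*A + U*A) = 3*(0*A + A*U) = 3*(0 + A*U) = 3*(A*U) = 3*A*U)
(S*W(1, 8))*z(1) = -177*8*1 = -59*24*1 = -1416*1 = -1416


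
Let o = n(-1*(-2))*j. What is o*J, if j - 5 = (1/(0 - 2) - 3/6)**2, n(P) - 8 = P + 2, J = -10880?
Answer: -783360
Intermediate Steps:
n(P) = 10 + P (n(P) = 8 + (P + 2) = 8 + (2 + P) = 10 + P)
j = 6 (j = 5 + (1/(0 - 2) - 3/6)**2 = 5 + (1/(-2) - 3*1/6)**2 = 5 + (-1/2 - 1/2)**2 = 5 + (-1)**2 = 5 + 1 = 6)
o = 72 (o = (10 - 1*(-2))*6 = (10 + 2)*6 = 12*6 = 72)
o*J = 72*(-10880) = -783360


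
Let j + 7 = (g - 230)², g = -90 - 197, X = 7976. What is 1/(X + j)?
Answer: 1/275258 ≈ 3.6330e-6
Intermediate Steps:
g = -287
j = 267282 (j = -7 + (-287 - 230)² = -7 + (-517)² = -7 + 267289 = 267282)
1/(X + j) = 1/(7976 + 267282) = 1/275258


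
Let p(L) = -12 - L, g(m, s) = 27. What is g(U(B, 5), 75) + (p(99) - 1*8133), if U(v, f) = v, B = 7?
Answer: -8217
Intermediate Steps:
g(U(B, 5), 75) + (p(99) - 1*8133) = 27 + ((-12 - 1*99) - 1*8133) = 27 + ((-12 - 99) - 8133) = 27 + (-111 - 8133) = 27 - 8244 = -8217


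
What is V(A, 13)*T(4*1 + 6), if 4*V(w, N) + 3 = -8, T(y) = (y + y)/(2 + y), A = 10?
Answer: -55/12 ≈ -4.5833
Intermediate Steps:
T(y) = 2*y/(2 + y) (T(y) = (2*y)/(2 + y) = 2*y/(2 + y))
V(w, N) = -11/4 (V(w, N) = -¾ + (¼)*(-8) = -¾ - 2 = -11/4)
V(A, 13)*T(4*1 + 6) = -11*(4*1 + 6)/(2*(2 + (4*1 + 6))) = -11*(4 + 6)/(2*(2 + (4 + 6))) = -11*10/(2*(2 + 10)) = -11*10/(2*12) = -11/4*5/3 = -55/12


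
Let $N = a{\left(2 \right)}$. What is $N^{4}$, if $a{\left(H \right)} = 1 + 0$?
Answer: $1$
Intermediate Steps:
$a{\left(H \right)} = 1$
$N = 1$
$N^{4} = 1^{4} = 1$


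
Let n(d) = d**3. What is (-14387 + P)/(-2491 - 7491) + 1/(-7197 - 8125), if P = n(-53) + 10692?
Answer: 166978443/10924586 ≈ 15.285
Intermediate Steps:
P = -138185 (P = (-53)**3 + 10692 = -148877 + 10692 = -138185)
(-14387 + P)/(-2491 - 7491) + 1/(-7197 - 8125) = (-14387 - 138185)/(-2491 - 7491) + 1/(-7197 - 8125) = -152572/(-9982) + 1/(-15322) = -152572*(-1/9982) - 1/15322 = 10898/713 - 1/15322 = 166978443/10924586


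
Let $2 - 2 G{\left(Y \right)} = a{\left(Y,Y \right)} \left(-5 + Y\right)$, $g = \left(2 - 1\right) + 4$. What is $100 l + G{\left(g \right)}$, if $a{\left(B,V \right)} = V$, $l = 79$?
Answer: $7901$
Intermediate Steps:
$g = 5$ ($g = 1 + 4 = 5$)
$G{\left(Y \right)} = 1 - \frac{Y \left(-5 + Y\right)}{2}$
$100 l + G{\left(g \right)} = 100 \cdot 79 + \left(1 - \frac{5^{2}}{2} + \frac{5}{2} \cdot 5\right) = 7900 + \left(1 - \frac{25}{2} + \frac{25}{2}\right) = 7900 + 1 = 7901$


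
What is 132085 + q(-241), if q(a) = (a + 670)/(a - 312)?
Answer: 73042576/553 ≈ 1.3208e+5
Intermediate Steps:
q(a) = (670 + a)/(-312 + a)
132085 + q(-241) = 132085 + (670 - 241)/(-312 - 241) = 132085 + 429/(-553) = 132085 - 1/553*429 = 132085 - 429/553 = 73042576/553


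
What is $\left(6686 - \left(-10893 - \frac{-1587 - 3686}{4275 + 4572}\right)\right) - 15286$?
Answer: $\frac{20280898}{8847} \approx 2292.4$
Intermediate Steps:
$\left(6686 - \left(-10893 - \frac{-1587 - 3686}{4275 + 4572}\right)\right) - 15286 = \left(6686 - \left(-10893 - - \frac{5273}{8847}\right)\right) - 15286 = \left(6686 - \left(-10893 + \frac{5273}{8847}\right)\right) - 15286 = \left(6686 - - \frac{96365098}{8847}\right) - 15286 = \left(6686 + \frac{96365098}{8847}\right) - 15286 = \frac{155516140}{8847} - 15286 = \frac{20280898}{8847}$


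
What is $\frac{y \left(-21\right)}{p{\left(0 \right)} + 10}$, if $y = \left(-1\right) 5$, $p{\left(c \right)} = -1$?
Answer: $\frac{35}{3} \approx 11.667$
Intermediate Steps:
$y = -5$
$\frac{y \left(-21\right)}{p{\left(0 \right)} + 10} = \frac{\left(-5\right) \left(-21\right)}{-1 + 10} = \frac{105}{9} = 105 \cdot \frac{1}{9} = \frac{35}{3}$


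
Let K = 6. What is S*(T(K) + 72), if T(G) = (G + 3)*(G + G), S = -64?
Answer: -11520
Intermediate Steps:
T(G) = 2*G*(3 + G) (T(G) = (3 + G)*(2*G) = 2*G*(3 + G))
S*(T(K) + 72) = -64*(2*6*(3 + 6) + 72) = -64*(2*6*9 + 72) = -64*(108 + 72) = -64*180 = -11520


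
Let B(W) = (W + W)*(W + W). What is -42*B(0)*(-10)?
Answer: 0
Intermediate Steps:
B(W) = 4*W² (B(W) = (2*W)*(2*W) = 4*W²)
-42*B(0)*(-10) = -168*0²*(-10) = -168*0*(-10) = -42*0*(-10) = 0*(-10) = 0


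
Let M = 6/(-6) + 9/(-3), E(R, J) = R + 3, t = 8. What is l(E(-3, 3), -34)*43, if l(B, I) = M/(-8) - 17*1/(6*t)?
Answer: 301/48 ≈ 6.2708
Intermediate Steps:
E(R, J) = 3 + R
M = -4 (M = 6*(-⅙) + 9*(-⅓) = -1 - 3 = -4)
l(B, I) = 7/48 (l(B, I) = -4/(-8) - 17/(8*6) = -4*(-⅛) - 17/48 = ½ - 17*1/48 = ½ - 17/48 = 7/48)
l(E(-3, 3), -34)*43 = (7/48)*43 = 301/48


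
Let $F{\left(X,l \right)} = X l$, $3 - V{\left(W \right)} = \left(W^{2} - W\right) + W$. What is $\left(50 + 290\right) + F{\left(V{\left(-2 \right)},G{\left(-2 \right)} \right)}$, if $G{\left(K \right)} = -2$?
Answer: $342$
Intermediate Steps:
$V{\left(W \right)} = 3 - W^{2}$ ($V{\left(W \right)} = 3 - \left(\left(W^{2} - W\right) + W\right) = 3 - W^{2}$)
$\left(50 + 290\right) + F{\left(V{\left(-2 \right)},G{\left(-2 \right)} \right)} = \left(50 + 290\right) + \left(3 - \left(-2\right)^{2}\right) \left(-2\right) = 340 + \left(3 - 4\right) \left(-2\right) = 340 - -2 = 340 + 2 = 342$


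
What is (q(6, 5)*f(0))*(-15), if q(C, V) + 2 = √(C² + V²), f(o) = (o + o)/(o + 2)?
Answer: 0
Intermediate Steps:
f(o) = 2*o/(2 + o) (f(o) = (2*o)/(2 + o) = 2*o/(2 + o))
q(C, V) = -2 + √(C² + V²)
(q(6, 5)*f(0))*(-15) = ((-2 + √(6² + 5²))*(2*0/(2 + 0)))*(-15) = ((-2 + √(36 + 25))*(2*0/2))*(-15) = ((-2 + √61)*(2*0*(½)))*(-15) = ((-2 + √61)*0)*(-15) = 0*(-15) = 0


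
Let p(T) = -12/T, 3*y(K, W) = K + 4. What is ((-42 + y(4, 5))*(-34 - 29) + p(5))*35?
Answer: 86646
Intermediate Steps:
y(K, W) = 4/3 + K/3 (y(K, W) = (K + 4)/3 = (4 + K)/3 = 4/3 + K/3)
((-42 + y(4, 5))*(-34 - 29) + p(5))*35 = ((-42 + (4/3 + (⅓)*4))*(-34 - 29) - 12/5)*35 = ((-42 + (4/3 + 4/3))*(-63) - 12*⅕)*35 = ((-42 + 8/3)*(-63) - 12/5)*35 = (-118/3*(-63) - 12/5)*35 = (2478 - 12/5)*35 = (12378/5)*35 = 86646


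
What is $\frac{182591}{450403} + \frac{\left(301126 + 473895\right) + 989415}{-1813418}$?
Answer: $- \frac{231796730835}{408384453727} \approx -0.56759$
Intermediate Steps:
$\frac{182591}{450403} + \frac{\left(301126 + 473895\right) + 989415}{-1813418} = 182591 \cdot \frac{1}{450403} + \left(775021 + 989415\right) \left(- \frac{1}{1813418}\right) = \frac{182591}{450403} + 1764436 \left(- \frac{1}{1813418}\right) = \frac{182591}{450403} - \frac{882218}{906709} = - \frac{231796730835}{408384453727}$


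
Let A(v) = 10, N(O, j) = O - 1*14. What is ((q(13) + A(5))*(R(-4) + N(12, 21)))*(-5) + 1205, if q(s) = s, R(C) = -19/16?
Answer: 25145/16 ≈ 1571.6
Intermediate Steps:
N(O, j) = -14 + O (N(O, j) = O - 14 = -14 + O)
R(C) = -19/16 (R(C) = -19*1/16 = -19/16)
((q(13) + A(5))*(R(-4) + N(12, 21)))*(-5) + 1205 = ((13 + 10)*(-19/16 + (-14 + 12)))*(-5) + 1205 = (23*(-19/16 - 2))*(-5) + 1205 = (23*(-51/16))*(-5) + 1205 = -1173/16*(-5) + 1205 = 5865/16 + 1205 = 25145/16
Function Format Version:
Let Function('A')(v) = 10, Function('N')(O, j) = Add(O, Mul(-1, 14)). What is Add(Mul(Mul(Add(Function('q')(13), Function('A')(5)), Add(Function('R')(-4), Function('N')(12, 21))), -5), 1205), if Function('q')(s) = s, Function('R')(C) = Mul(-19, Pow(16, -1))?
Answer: Rational(25145, 16) ≈ 1571.6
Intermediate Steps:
Function('N')(O, j) = Add(-14, O) (Function('N')(O, j) = Add(O, -14) = Add(-14, O))
Function('R')(C) = Rational(-19, 16) (Function('R')(C) = Mul(-19, Rational(1, 16)) = Rational(-19, 16))
Add(Mul(Mul(Add(Function('q')(13), Function('A')(5)), Add(Function('R')(-4), Function('N')(12, 21))), -5), 1205) = Add(Mul(Mul(Add(13, 10), Add(Rational(-19, 16), Add(-14, 12))), -5), 1205) = Add(Mul(Mul(23, Add(Rational(-19, 16), -2)), -5), 1205) = Add(Mul(Mul(23, Rational(-51, 16)), -5), 1205) = Add(Mul(Rational(-1173, 16), -5), 1205) = Add(Rational(5865, 16), 1205) = Rational(25145, 16)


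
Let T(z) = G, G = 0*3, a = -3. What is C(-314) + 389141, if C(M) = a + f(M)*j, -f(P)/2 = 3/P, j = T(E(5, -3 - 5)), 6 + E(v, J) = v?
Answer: 389138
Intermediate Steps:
E(v, J) = -6 + v
G = 0
T(z) = 0
j = 0
f(P) = -6/P
C(M) = -3 (C(M) = -3 - 6/M*0 = -3 + 0 = -3)
C(-314) + 389141 = -3 + 389141 = 389138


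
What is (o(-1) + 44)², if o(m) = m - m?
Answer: 1936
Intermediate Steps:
o(m) = 0
(o(-1) + 44)² = (0 + 44)² = 44² = 1936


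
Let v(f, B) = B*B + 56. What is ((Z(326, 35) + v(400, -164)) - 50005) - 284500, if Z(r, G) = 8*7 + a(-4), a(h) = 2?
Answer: -307495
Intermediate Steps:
v(f, B) = 56 + B² (v(f, B) = B² + 56 = 56 + B²)
Z(r, G) = 58 (Z(r, G) = 8*7 + 2 = 56 + 2 = 58)
((Z(326, 35) + v(400, -164)) - 50005) - 284500 = ((58 + (56 + (-164)²)) - 50005) - 284500 = ((58 + (56 + 26896)) - 50005) - 284500 = ((58 + 26952) - 50005) - 284500 = (27010 - 50005) - 284500 = -22995 - 284500 = -307495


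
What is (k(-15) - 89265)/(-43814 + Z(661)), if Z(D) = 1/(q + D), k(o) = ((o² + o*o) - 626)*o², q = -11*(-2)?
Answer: 2667115/906817 ≈ 2.9412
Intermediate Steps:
q = 22
k(o) = o²*(-626 + 2*o²) (k(o) = ((o² + o²) - 626)*o² = (2*o² - 626)*o² = (-626 + 2*o²)*o² = o²*(-626 + 2*o²))
Z(D) = 1/(22 + D)
(k(-15) - 89265)/(-43814 + Z(661)) = (2*(-15)²*(-313 + (-15)²) - 89265)/(-43814 + 1/(22 + 661)) = (2*225*(-313 + 225) - 89265)/(-43814 + 1/683) = (2*225*(-88) - 89265)/(-43814 + 1/683) = (-39600 - 89265)/(-29924961/683) = -128865*(-683/29924961) = 2667115/906817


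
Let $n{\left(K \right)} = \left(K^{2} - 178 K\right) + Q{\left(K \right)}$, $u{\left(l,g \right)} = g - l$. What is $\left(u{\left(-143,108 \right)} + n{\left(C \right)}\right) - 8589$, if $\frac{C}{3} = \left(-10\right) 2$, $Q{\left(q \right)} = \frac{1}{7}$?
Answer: $\frac{41595}{7} \approx 5942.1$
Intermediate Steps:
$Q{\left(q \right)} = \frac{1}{7}$
$C = -60$ ($C = 3 \left(\left(-10\right) 2\right) = 3 \left(-20\right) = -60$)
$n{\left(K \right)} = \frac{1}{7} + K^{2} - 178 K$ ($n{\left(K \right)} = \left(K^{2} - 178 K\right) + \frac{1}{7} = \frac{1}{7} + K^{2} - 178 K$)
$\left(u{\left(-143,108 \right)} + n{\left(C \right)}\right) - 8589 = \left(\left(108 - -143\right) + \left(\frac{1}{7} + \left(-60\right)^{2} - -10680\right)\right) - 8589 = \left(\left(108 + 143\right) + \left(\frac{1}{7} + 3600 + 10680\right)\right) - 8589 = \left(251 + \frac{99961}{7}\right) - 8589 = \frac{101718}{7} - 8589 = \frac{41595}{7}$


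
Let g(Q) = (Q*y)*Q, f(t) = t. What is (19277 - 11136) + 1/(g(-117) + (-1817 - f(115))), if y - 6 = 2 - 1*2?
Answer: 652924483/80202 ≈ 8141.0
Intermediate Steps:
y = 6 (y = 6 + (2 - 1*2) = 6 + (2 - 2) = 6 + 0 = 6)
g(Q) = 6*Q² (g(Q) = (Q*6)*Q = (6*Q)*Q = 6*Q²)
(19277 - 11136) + 1/(g(-117) + (-1817 - f(115))) = (19277 - 11136) + 1/(6*(-117)² + (-1817 - 1*115)) = 8141 + 1/(6*13689 + (-1817 - 115)) = 8141 + 1/(82134 - 1932) = 8141 + 1/80202 = 652924483/80202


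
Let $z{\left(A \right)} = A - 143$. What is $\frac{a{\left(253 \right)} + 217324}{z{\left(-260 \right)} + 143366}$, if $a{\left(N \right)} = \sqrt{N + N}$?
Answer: $\frac{217324}{142963} + \frac{\sqrt{506}}{142963} \approx 1.5203$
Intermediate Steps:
$z{\left(A \right)} = -143 + A$ ($z{\left(A \right)} = A - 143 = -143 + A$)
$a{\left(N \right)} = \sqrt{2} \sqrt{N}$ ($a{\left(N \right)} = \sqrt{2 N} = \sqrt{2} \sqrt{N}$)
$\frac{a{\left(253 \right)} + 217324}{z{\left(-260 \right)} + 143366} = \frac{\sqrt{2} \sqrt{253} + 217324}{\left(-143 - 260\right) + 143366} = \frac{\sqrt{506} + 217324}{-403 + 143366} = \frac{217324 + \sqrt{506}}{142963} = \left(217324 + \sqrt{506}\right) \frac{1}{142963} = \frac{217324}{142963} + \frac{\sqrt{506}}{142963}$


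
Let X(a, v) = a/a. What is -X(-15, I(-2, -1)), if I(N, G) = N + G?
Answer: -1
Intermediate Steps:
I(N, G) = G + N
X(a, v) = 1
-X(-15, I(-2, -1)) = -1*1 = -1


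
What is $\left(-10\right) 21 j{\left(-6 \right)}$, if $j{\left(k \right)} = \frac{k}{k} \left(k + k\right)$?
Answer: $2520$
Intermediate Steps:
$j{\left(k \right)} = 2 k$ ($j{\left(k \right)} = 1 \cdot 2 k = 2 k$)
$\left(-10\right) 21 j{\left(-6 \right)} = \left(-10\right) 21 \cdot 2 \left(-6\right) = \left(-210\right) \left(-12\right) = 2520$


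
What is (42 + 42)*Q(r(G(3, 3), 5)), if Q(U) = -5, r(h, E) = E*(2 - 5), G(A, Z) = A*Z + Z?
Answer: -420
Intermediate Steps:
G(A, Z) = Z + A*Z
r(h, E) = -3*E (r(h, E) = E*(-3) = -3*E)
(42 + 42)*Q(r(G(3, 3), 5)) = (42 + 42)*(-5) = 84*(-5) = -420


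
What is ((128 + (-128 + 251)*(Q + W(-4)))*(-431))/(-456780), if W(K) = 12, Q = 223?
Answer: 12513223/456780 ≈ 27.394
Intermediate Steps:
((128 + (-128 + 251)*(Q + W(-4)))*(-431))/(-456780) = ((128 + (-128 + 251)*(223 + 12))*(-431))/(-456780) = ((128 + 123*235)*(-431))*(-1/456780) = ((128 + 28905)*(-431))*(-1/456780) = (29033*(-431))*(-1/456780) = -12513223*(-1/456780) = 12513223/456780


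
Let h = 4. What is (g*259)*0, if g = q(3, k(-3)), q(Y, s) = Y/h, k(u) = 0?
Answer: 0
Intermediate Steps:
q(Y, s) = Y/4
g = 3/4 (g = (1/4)*3 = 3/4 ≈ 0.75000)
(g*259)*0 = ((3/4)*259)*0 = (777/4)*0 = 0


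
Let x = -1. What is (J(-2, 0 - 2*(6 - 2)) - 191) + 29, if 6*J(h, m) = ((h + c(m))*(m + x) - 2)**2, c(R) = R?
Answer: 3386/3 ≈ 1128.7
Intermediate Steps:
J(h, m) = (-2 + (-1 + m)*(h + m))**2/6 (J(h, m) = ((h + m)*(m - 1) - 2)**2/6 = ((h + m)*(-1 + m) - 2)**2/6 = ((-1 + m)*(h + m) - 2)**2/6 = (-2 + (-1 + m)*(h + m))**2/6)
(J(-2, 0 - 2*(6 - 2)) - 191) + 29 = ((-2 + (0 - 2*(6 - 2))**2 - 1*(-2) - (0 - 2*(6 - 2)) - 2*(0 - 2*(6 - 2)))**2/6 - 191) + 29 = ((-2 + (0 - 2*4)**2 + 2 - (0 - 2*4) - 2*(0 - 2*4))**2/6 - 191) + 29 = ((-2 + (0 - 8)**2 + 2 - (0 - 8) - 2*(0 - 8))**2/6 - 191) + 29 = ((-2 + (-8)**2 + 2 - 1*(-8) - 2*(-8))**2/6 - 191) + 29 = ((-2 + 64 + 2 + 8 + 16)**2/6 - 191) + 29 = ((1/6)*88**2 - 191) + 29 = ((1/6)*7744 - 191) + 29 = (3872/3 - 191) + 29 = 3299/3 + 29 = 3386/3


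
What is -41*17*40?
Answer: -27880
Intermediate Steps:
-41*17*40 = -697*40 = -27880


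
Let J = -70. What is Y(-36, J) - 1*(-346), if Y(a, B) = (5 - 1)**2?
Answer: 362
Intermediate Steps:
Y(a, B) = 16 (Y(a, B) = 4**2 = 16)
Y(-36, J) - 1*(-346) = 16 - 1*(-346) = 16 + 346 = 362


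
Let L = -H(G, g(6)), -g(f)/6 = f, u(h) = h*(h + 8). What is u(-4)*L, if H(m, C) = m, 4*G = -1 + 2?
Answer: 4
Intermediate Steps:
G = ¼ (G = (-1 + 2)/4 = (¼)*1 = ¼ ≈ 0.25000)
u(h) = h*(8 + h)
g(f) = -6*f
L = -¼ (L = -1*¼ = -¼ ≈ -0.25000)
u(-4)*L = -4*(8 - 4)*(-¼) = -4*4*(-¼) = -16*(-¼) = 4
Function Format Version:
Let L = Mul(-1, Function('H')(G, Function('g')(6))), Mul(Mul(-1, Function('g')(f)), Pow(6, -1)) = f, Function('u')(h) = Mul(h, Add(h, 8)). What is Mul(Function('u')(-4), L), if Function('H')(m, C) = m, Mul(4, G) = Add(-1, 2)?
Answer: 4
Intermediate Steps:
G = Rational(1, 4) (G = Mul(Rational(1, 4), Add(-1, 2)) = Mul(Rational(1, 4), 1) = Rational(1, 4) ≈ 0.25000)
Function('u')(h) = Mul(h, Add(8, h))
Function('g')(f) = Mul(-6, f)
L = Rational(-1, 4) (L = Mul(-1, Rational(1, 4)) = Rational(-1, 4) ≈ -0.25000)
Mul(Function('u')(-4), L) = Mul(Mul(-4, Add(8, -4)), Rational(-1, 4)) = Mul(Mul(-4, 4), Rational(-1, 4)) = Mul(-16, Rational(-1, 4)) = 4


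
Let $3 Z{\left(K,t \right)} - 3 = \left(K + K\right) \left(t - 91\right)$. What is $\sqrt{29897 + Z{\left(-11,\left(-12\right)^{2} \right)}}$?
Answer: $\frac{4 \sqrt{16599}}{3} \approx 171.78$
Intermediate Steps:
$Z{\left(K,t \right)} = 1 + \frac{2 K \left(-91 + t\right)}{3}$ ($Z{\left(K,t \right)} = 1 + \frac{\left(K + K\right) \left(t - 91\right)}{3} = 1 + \frac{2 K \left(-91 + t\right)}{3}$)
$\sqrt{29897 + Z{\left(-11,\left(-12\right)^{2} \right)}} = \sqrt{29897 + \left(1 - - \frac{2002}{3} + \frac{2}{3} \left(-11\right) \left(-12\right)^{2}\right)} = \sqrt{29897 + \left(1 + \frac{2002}{3} + \frac{2}{3} \left(-11\right) 144\right)} = \sqrt{29897 + \left(1 + \frac{2002}{3} - 1056\right)} = \sqrt{29897 - \frac{1163}{3}} = \sqrt{\frac{88528}{3}} = \frac{4 \sqrt{16599}}{3}$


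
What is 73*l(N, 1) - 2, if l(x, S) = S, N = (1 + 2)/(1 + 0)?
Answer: 71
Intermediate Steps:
N = 3 (N = 3/1 = 3*1 = 3)
73*l(N, 1) - 2 = 73*1 - 2 = 73 - 2 = 71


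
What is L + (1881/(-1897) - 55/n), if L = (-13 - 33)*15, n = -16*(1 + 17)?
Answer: -377409233/546336 ≈ -690.80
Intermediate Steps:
n = -288 (n = -16*18 = -288)
L = -690 (L = -46*15 = -690)
L + (1881/(-1897) - 55/n) = -690 + (1881/(-1897) - 55/(-288)) = -690 + (1881*(-1/1897) - 55*(-1/288)) = -690 + (-1881/1897 + 55/288) = -690 - 437393/546336 = -377409233/546336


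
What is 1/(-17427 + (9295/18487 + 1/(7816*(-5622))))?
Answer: -812347471824/14156370954769495 ≈ -5.7384e-5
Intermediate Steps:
1/(-17427 + (9295/18487 + 1/(7816*(-5622)))) = 1/(-17427 + (9295*(1/18487) + (1/7816)*(-1/5622))) = 1/(-17427 + (9295/18487 - 1/43941552)) = 1/(-17427 + 408436707353/812347471824) = 1/(-14156370954769495/812347471824) = -812347471824/14156370954769495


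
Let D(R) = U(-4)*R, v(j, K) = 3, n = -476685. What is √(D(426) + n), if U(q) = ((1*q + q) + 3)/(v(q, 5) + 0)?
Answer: I*√477395 ≈ 690.94*I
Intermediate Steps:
U(q) = 1 + 2*q/3 (U(q) = ((1*q + q) + 3)/(3 + 0) = ((q + q) + 3)/3 = (2*q + 3)*(⅓) = (3 + 2*q)*(⅓) = 1 + 2*q/3)
D(R) = -5*R/3 (D(R) = (1 + (⅔)*(-4))*R = (1 - 8/3)*R = -5*R/3)
√(D(426) + n) = √(-5/3*426 - 476685) = √(-710 - 476685) = √(-477395) = I*√477395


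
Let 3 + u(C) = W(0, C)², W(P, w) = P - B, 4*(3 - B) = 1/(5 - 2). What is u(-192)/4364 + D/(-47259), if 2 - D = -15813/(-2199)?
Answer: 1105974613/806254166976 ≈ 0.0013717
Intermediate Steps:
D = -3805/733 (D = 2 - (-15813)/(-2199) = 2 - (-15813)*(-1)/2199 = 2 - 1*5271/733 = 2 - 5271/733 = -3805/733 ≈ -5.1910)
B = 35/12 (B = 3 - 1/(4*(5 - 2)) = 3 - ¼/3 = 3 - ¼*⅓ = 3 - 1/12 = 35/12 ≈ 2.9167)
W(P, w) = -35/12 + P (W(P, w) = P - 1*35/12 = P - 35/12 = -35/12 + P)
u(C) = 793/144 (u(C) = -3 + (-35/12 + 0)² = -3 + (-35/12)² = -3 + 1225/144 = 793/144)
u(-192)/4364 + D/(-47259) = (793/144)/4364 - 3805/733/(-47259) = (793/144)*(1/4364) - 3805/733*(-1/47259) = 793/628416 + 3805/34640847 = 1105974613/806254166976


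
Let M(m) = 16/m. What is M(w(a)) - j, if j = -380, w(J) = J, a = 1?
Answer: 396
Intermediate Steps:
M(w(a)) - j = 16/1 - 1*(-380) = 16*1 + 380 = 16 + 380 = 396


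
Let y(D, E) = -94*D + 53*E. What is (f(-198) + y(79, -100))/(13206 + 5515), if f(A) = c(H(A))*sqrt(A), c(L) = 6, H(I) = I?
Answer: -12726/18721 + 18*I*sqrt(22)/18721 ≈ -0.67977 + 0.0045098*I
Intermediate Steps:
f(A) = 6*sqrt(A)
(f(-198) + y(79, -100))/(13206 + 5515) = (6*sqrt(-198) + (-94*79 + 53*(-100)))/(13206 + 5515) = (6*(3*I*sqrt(22)) + (-7426 - 5300))/18721 = (18*I*sqrt(22) - 12726)*(1/18721) = (-12726 + 18*I*sqrt(22))*(1/18721) = -12726/18721 + 18*I*sqrt(22)/18721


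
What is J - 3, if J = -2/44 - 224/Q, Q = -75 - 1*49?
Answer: -845/682 ≈ -1.2390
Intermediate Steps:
Q = -124 (Q = -75 - 49 = -124)
J = 1201/682 (J = -2/44 - 224/(-124) = -2*1/44 - 224*(-1/124) = -1/22 + 56/31 = 1201/682 ≈ 1.7610)
J - 3 = 1201/682 - 3 = -845/682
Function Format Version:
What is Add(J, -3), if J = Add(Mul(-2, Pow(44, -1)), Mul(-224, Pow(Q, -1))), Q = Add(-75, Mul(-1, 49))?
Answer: Rational(-845, 682) ≈ -1.2390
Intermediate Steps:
Q = -124 (Q = Add(-75, -49) = -124)
J = Rational(1201, 682) (J = Add(Mul(-2, Pow(44, -1)), Mul(-224, Pow(-124, -1))) = Add(Mul(-2, Rational(1, 44)), Mul(-224, Rational(-1, 124))) = Add(Rational(-1, 22), Rational(56, 31)) = Rational(1201, 682) ≈ 1.7610)
Add(J, -3) = Add(Rational(1201, 682), -3) = Rational(-845, 682)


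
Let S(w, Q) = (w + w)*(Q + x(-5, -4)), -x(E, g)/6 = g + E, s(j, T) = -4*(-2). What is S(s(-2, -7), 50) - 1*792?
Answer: 872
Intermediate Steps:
s(j, T) = 8
x(E, g) = -6*E - 6*g (x(E, g) = -6*(g + E) = -6*(E + g) = -6*E - 6*g)
S(w, Q) = 2*w*(54 + Q) (S(w, Q) = (w + w)*(Q + (-6*(-5) - 6*(-4))) = (2*w)*(Q + (30 + 24)) = (2*w)*(Q + 54) = (2*w)*(54 + Q) = 2*w*(54 + Q))
S(s(-2, -7), 50) - 1*792 = 2*8*(54 + 50) - 1*792 = 2*8*104 - 792 = 1664 - 792 = 872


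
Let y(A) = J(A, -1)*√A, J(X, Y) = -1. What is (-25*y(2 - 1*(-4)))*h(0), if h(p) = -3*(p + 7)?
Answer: -525*√6 ≈ -1286.0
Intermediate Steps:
y(A) = -√A
h(p) = -21 - 3*p (h(p) = -3*(7 + p) = -21 - 3*p)
(-25*y(2 - 1*(-4)))*h(0) = (-(-25)*√(2 - 1*(-4)))*(-21 - 3*0) = (-(-25)*√(2 + 4))*(-21 + 0) = -(-25)*√6*(-21) = (25*√6)*(-21) = -525*√6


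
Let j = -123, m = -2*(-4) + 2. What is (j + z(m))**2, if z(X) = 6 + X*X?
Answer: 289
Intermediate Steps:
m = 10 (m = 8 + 2 = 10)
z(X) = 6 + X**2
(j + z(m))**2 = (-123 + (6 + 10**2))**2 = (-123 + (6 + 100))**2 = (-123 + 106)**2 = (-17)**2 = 289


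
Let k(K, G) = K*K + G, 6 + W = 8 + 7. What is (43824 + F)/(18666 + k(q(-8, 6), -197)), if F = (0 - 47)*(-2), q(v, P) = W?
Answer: 3137/1325 ≈ 2.3675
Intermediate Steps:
W = 9 (W = -6 + (8 + 7) = -6 + 15 = 9)
q(v, P) = 9
k(K, G) = G + K² (k(K, G) = K² + G = G + K²)
F = 94 (F = -47*(-2) = 94)
(43824 + F)/(18666 + k(q(-8, 6), -197)) = (43824 + 94)/(18666 + (-197 + 9²)) = 43918/(18666 + (-197 + 81)) = 43918/(18666 - 116) = 43918/18550 = 43918*(1/18550) = 3137/1325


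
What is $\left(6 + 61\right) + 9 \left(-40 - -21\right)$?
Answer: $-104$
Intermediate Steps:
$\left(6 + 61\right) + 9 \left(-40 - -21\right) = 67 + 9 \left(-40 + 21\right) = 67 + 9 \left(-19\right) = 67 - 171 = -104$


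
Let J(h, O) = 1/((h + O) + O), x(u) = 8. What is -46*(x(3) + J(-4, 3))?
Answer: -391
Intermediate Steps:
J(h, O) = 1/(h + 2*O) (J(h, O) = 1/((O + h) + O) = 1/(h + 2*O))
-46*(x(3) + J(-4, 3)) = -46*(8 + 1/(-4 + 2*3)) = -46*(8 + 1/(-4 + 6)) = -46*(8 + 1/2) = -46*(8 + ½) = -46*17/2 = -391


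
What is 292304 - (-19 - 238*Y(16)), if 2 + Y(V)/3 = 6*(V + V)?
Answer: 427983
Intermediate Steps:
Y(V) = -6 + 36*V (Y(V) = -6 + 3*(6*(V + V)) = -6 + 3*(6*(2*V)) = -6 + 3*(12*V) = -6 + 36*V)
292304 - (-19 - 238*Y(16)) = 292304 - (-19 - 238*(-6 + 36*16)) = 292304 - (-19 - 238*(-6 + 576)) = 292304 - (-19 - 238*570) = 292304 - (-19 - 135660) = 292304 - 1*(-135679) = 292304 + 135679 = 427983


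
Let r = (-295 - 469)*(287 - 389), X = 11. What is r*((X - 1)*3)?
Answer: 2337840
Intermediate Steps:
r = 77928 (r = -764*(-102) = 77928)
r*((X - 1)*3) = 77928*((11 - 1)*3) = 77928*(10*3) = 77928*30 = 2337840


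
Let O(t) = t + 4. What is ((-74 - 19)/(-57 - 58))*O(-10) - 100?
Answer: -12058/115 ≈ -104.85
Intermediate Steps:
O(t) = 4 + t
((-74 - 19)/(-57 - 58))*O(-10) - 100 = ((-74 - 19)/(-57 - 58))*(4 - 10) - 100 = -93/(-115)*(-6) - 100 = -93*(-1/115)*(-6) - 100 = (93/115)*(-6) - 100 = -558/115 - 100 = -12058/115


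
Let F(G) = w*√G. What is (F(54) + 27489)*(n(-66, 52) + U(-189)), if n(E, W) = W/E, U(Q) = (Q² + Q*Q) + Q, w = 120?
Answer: 1958652059 + 282158760*√6/11 ≈ 2.0215e+9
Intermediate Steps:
U(Q) = Q + 2*Q² (U(Q) = (Q² + Q²) + Q = 2*Q² + Q = Q + 2*Q²)
F(G) = 120*√G
(F(54) + 27489)*(n(-66, 52) + U(-189)) = (120*√54 + 27489)*(52/(-66) - 189*(1 + 2*(-189))) = (120*(3*√6) + 27489)*(52*(-1/66) - 189*(1 - 378)) = (360*√6 + 27489)*(-26/33 - 189*(-377)) = (27489 + 360*√6)*(-26/33 + 71253) = (27489 + 360*√6)*(2351323/33) = 1958652059 + 282158760*√6/11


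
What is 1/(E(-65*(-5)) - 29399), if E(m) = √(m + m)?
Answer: -29399/864300551 - 5*√26/864300551 ≈ -3.4044e-5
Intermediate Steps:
E(m) = √2*√m (E(m) = √(2*m) = √2*√m)
1/(E(-65*(-5)) - 29399) = 1/(√2*√(-65*(-5)) - 29399) = 1/(√2*√325 - 29399) = 1/(√2*(5*√13) - 29399) = 1/(5*√26 - 29399) = 1/(-29399 + 5*√26)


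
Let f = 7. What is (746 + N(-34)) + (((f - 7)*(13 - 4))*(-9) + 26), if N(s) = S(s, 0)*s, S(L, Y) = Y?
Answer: 772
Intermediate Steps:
N(s) = 0 (N(s) = 0*s = 0)
(746 + N(-34)) + (((f - 7)*(13 - 4))*(-9) + 26) = (746 + 0) + (((7 - 7)*(13 - 4))*(-9) + 26) = 746 + ((0*9)*(-9) + 26) = 746 + (0*(-9) + 26) = 746 + (0 + 26) = 746 + 26 = 772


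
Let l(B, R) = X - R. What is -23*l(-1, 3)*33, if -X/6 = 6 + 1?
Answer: 34155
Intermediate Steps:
X = -42 (X = -6*(6 + 1) = -6*7 = -42)
l(B, R) = -42 - R
-23*l(-1, 3)*33 = -23*(-42 - 1*3)*33 = -23*(-42 - 3)*33 = -23*(-45)*33 = 1035*33 = 34155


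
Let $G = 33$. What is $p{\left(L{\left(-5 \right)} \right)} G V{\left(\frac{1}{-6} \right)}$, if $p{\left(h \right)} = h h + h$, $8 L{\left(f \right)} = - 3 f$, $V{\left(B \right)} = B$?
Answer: $- \frac{3795}{128} \approx -29.648$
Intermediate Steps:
$L{\left(f \right)} = - \frac{3 f}{8}$ ($L{\left(f \right)} = \frac{\left(-3\right) f}{8} = - \frac{3 f}{8}$)
$p{\left(h \right)} = h + h^{2}$ ($p{\left(h \right)} = h^{2} + h = h + h^{2}$)
$p{\left(L{\left(-5 \right)} \right)} G V{\left(\frac{1}{-6} \right)} = \frac{\left(- \frac{3}{8}\right) \left(-5\right) \left(1 - - \frac{15}{8}\right) 33}{-6} = \frac{15 \left(1 + \frac{15}{8}\right)}{8} \cdot 33 \left(- \frac{1}{6}\right) = \frac{15}{8} \cdot \frac{23}{8} \cdot 33 \left(- \frac{1}{6}\right) = \frac{345}{64} \cdot 33 \left(- \frac{1}{6}\right) = \frac{11385}{64} \left(- \frac{1}{6}\right) = - \frac{3795}{128}$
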